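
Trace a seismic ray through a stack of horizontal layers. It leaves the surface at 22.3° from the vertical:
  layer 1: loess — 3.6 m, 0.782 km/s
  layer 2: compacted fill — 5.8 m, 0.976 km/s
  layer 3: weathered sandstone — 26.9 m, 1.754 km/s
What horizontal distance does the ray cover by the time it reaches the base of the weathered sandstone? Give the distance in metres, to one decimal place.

48.2 m

Ray parameter p = sin 22.3° / 0.782 km/s = 4.8524e-01 s/km.
Layer 1: θ = 22.30°; offset = 3.6·tan 22.30° = 1.476 m.
Layer 2: sin θ = p·0.976 = 0.4736 → θ = 28.27°; offset = 5.8·tan 28.27° = 3.119 m.
Layer 3: sin θ = p·1.754 = 0.8511 → θ = 58.33°; offset = 26.9·tan 58.33° = 43.610 m.
Σ offsets = 48.205 m.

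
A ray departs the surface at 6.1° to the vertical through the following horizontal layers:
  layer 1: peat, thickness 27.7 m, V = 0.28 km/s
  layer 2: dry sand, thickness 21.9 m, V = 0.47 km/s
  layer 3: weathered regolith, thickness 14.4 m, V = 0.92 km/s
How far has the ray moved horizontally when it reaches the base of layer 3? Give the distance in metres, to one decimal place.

Apply Snell's law at each interface; in layer i the horizontal offset is hᵢ·tan θᵢ.
Layer 1: θ = 6.10°; offset = 27.7·tan 6.10° = 2.960 m.
Layer 2: sin θ = 0.47·sin 6.1°/0.28 = 0.1784, θ = 10.27°; offset = 21.9·tan 10.27° = 3.970 m.
Layer 3: sin θ = 0.92·sin 6.1°/0.28 = 0.3492, θ = 20.44°; offset = 14.4·tan 20.44° = 5.365 m.
Total horizontal offset = 12.296 m.

12.3 m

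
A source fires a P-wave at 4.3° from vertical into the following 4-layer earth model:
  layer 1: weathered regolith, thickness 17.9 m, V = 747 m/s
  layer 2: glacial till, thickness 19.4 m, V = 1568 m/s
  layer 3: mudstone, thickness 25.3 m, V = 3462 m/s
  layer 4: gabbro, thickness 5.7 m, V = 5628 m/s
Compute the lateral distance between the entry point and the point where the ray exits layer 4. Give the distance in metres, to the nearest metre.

18 m

Apply Snell's law at each interface; in layer i the horizontal offset is hᵢ·tan θᵢ.
Layer 1: θ = 4.30°; offset = 17.9·tan 4.30° = 1.346 m.
Layer 2: sin θ = 1568·sin 4.3°/747 = 0.1574, θ = 9.06°; offset = 19.4·tan 9.06° = 3.092 m.
Layer 3: sin θ = 3462·sin 4.3°/747 = 0.3475, θ = 20.33°; offset = 25.3·tan 20.33° = 9.376 m.
Layer 4: sin θ = 5628·sin 4.3°/747 = 0.5649, θ = 34.40°; offset = 5.7·tan 34.40° = 3.902 m.
Σ offsets = 17.716 m.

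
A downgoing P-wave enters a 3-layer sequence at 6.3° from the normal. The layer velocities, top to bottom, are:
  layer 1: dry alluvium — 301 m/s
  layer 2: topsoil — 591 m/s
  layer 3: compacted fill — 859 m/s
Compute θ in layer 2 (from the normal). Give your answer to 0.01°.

12.44°

Snell's law across each interface conserves sin θ / V, so sin θ_2 = V_2·sin θ₁/V₁.
sin θ_2 = 591 × sin 6.3° / 301 = 0.2155.
θ_2 = 12.44° from the vertical.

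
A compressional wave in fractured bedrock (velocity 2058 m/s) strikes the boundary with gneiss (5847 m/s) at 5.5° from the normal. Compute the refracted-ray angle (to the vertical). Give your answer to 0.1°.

15.8°

sin θ₁/V₁ = sin θ₂/V₂ ⇒ sin θ₂ = 5847·sin 5.5°/2058 = 5847·0.0958/2058 = 0.2723.
θ₂ = arcsin 0.2723 = 15.80° from the normal.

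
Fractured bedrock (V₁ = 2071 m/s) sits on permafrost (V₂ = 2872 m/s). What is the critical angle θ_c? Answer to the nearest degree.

46°

Critical incidence: sin θ_c = V₁/V₂ = 2071/2872 = 0.7211.
θ_c = arcsin 0.7211 = 46.15°.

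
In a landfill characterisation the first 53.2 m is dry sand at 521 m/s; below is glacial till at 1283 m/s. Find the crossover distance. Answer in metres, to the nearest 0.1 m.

θ_c = arcsin(521/1283) = 23.96°, so cos θ_c = 0.9138 and tᵢ = 2h cos θ_c/V₁ = 0.1866 s.
At crossover x/V₁ = x/V₂ + tᵢ ⇒ x = tᵢ/(1/V₁ − 1/V₂) = 0.18663/(1.9194e-03 − 7.7942e-04) = 163.71 m.

163.7 m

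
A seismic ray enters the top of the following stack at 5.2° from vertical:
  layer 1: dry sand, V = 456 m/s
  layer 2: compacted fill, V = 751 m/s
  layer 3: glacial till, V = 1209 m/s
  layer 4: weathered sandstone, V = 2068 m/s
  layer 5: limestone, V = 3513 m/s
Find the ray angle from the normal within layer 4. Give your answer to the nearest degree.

Snell's law across each interface conserves sin θ / V, so sin θ_4 = V_4·sin θ₁/V₁.
sin θ_4 = 2068 × sin 5.2° / 456 = 0.4110.
θ_4 = 24.27° from the vertical.

24°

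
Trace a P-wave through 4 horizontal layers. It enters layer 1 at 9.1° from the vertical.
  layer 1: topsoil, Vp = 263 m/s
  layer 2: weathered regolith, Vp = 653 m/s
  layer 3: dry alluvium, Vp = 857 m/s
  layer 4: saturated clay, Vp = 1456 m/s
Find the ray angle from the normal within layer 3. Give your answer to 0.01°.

31.02°

Snell's law across each interface conserves sin θ / V, so sin θ_3 = V_3·sin θ₁/V₁.
sin θ_3 = 857 × sin 9.1° / 263 = 0.5154.
θ_3 = 31.02° from the vertical.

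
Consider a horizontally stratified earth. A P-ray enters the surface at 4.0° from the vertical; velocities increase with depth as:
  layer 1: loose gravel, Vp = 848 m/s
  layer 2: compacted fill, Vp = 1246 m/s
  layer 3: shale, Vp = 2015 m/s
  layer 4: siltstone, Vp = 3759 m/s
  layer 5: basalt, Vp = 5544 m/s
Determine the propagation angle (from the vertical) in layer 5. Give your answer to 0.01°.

27.13°

Snell's law across each interface conserves sin θ / V, so sin θ_5 = V_5·sin θ₁/V₁.
sin θ_5 = 5544 × sin 4.0° / 848 = 0.4560.
θ_5 = 27.13° from the vertical.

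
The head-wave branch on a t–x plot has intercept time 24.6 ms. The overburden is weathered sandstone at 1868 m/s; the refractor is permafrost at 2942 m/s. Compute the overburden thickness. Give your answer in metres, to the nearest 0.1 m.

29.7 m

θ_c = arcsin(1868/2942) = 39.42°; cos θ_c = 0.7726.
tᵢ = 2h cos θ_c/V₁ ⇒ h = tᵢ·V₁/(2 cos θ_c) = 0.0246·1868/(2·0.7726) = 29.74 m.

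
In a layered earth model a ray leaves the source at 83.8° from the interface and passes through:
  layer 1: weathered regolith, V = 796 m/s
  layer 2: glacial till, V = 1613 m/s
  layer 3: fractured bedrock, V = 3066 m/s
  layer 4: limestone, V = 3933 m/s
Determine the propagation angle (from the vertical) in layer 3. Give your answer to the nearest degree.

From the normal: θ₁ = 90° − 83.8° = 6.2°.
Snell's law across each interface conserves sin θ / V, so sin θ_3 = V_3·sin θ₁/V₁.
sin θ_3 = 3066 × sin 6.2° / 796 = 0.4160.
θ_3 = 24.58° from the vertical.

25°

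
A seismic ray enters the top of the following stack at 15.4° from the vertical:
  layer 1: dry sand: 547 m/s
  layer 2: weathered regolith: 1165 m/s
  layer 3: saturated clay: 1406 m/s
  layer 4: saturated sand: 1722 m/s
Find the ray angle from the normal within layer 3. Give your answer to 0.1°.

Snell's law across each interface conserves sin θ / V, so sin θ_3 = V_3·sin θ₁/V₁.
sin θ_3 = 1406 × sin 15.4° / 547 = 0.6826.
θ_3 = arcsin 0.6826 = 43.05°.

43.0°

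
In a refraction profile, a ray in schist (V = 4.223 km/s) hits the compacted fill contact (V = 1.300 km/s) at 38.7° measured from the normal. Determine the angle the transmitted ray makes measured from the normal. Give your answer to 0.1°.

Snell's law: sin θ₂ = (V₂/V₁)·sin θ₁ = (1.300/4.223)·sin 38.7° = 0.1925.
θ₂ = sin⁻¹(0.1925) = 11.10° (from vertical).

11.1°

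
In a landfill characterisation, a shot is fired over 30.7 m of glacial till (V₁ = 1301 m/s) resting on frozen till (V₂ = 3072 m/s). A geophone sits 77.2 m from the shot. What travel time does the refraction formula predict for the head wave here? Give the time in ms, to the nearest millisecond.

t = x/V₂ + 2h·√(V₂²−V₁²)/(V₁V₂).
√(V₂²−V₁²) = √(3072²−1301²) = 2782.9 m/s; delay term = 2·30.7·2782.9/(1301·3072) = 0.04275 s.
t = 77.2/3072 + 0.04275 = 0.06788 s.

68 ms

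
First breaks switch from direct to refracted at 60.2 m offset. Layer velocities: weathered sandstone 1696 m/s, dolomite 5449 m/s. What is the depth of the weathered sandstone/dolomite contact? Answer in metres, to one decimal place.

x_cross = 2h·√((V₂+V₁)/(V₂−V₁)) → h = x_cross / (2·√((V₂+V₁)/(V₂−V₁))).
√((V₂+V₁)/(V₂−V₁)) = √((5449+1696)/(5449−1696)) = 1.3798.
h = 60.2 / (2·1.3798) = 21.81 m.

21.8 m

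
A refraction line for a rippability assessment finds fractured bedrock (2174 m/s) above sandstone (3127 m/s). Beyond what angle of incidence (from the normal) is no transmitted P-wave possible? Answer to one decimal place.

Critical incidence: sin θ_c = V₁/V₂ = 2174/3127 = 0.6952.
θ_c = arcsin 0.6952 = 44.05°.

44.0°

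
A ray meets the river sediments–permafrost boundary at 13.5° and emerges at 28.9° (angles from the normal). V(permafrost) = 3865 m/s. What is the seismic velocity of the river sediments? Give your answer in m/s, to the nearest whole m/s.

Snell's law: sin 13.5°/V₁ = sin 28.9°/V₂.
V₁ = V₂·sin 13.5°/sin 28.9° = 3865 × 0.4830 = 1866.95 m/s.

1867 m/s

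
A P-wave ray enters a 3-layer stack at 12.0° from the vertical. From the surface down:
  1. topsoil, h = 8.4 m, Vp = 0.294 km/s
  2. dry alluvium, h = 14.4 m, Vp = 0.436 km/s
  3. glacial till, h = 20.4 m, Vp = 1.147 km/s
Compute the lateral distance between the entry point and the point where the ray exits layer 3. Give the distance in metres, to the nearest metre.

p = sin θ₁/V₁ = sin 12.0°/0.294 = 7.0718e-01 s/km is conserved through the stack.
Layer 1: θ = 12.00°; offset = 8.4·tan 12.00° = 1.785 m.
Layer 2: sin θ = p·0.436 = 0.3083 → θ = 17.96°; offset = 14.4·tan 17.96° = 4.667 m.
Layer 3: sin θ = p·1.147 = 0.8111 → θ = 54.21°; offset = 20.4·tan 54.21° = 28.293 m.
Summing the layer offsets gives 34.746 m.

35 m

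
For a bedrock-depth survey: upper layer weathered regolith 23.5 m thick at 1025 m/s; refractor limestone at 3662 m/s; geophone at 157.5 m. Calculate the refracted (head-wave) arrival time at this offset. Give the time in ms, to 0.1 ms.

θ_c = arcsin(V₁/V₂) = arcsin(1025/3662) = 16.25°, cos θ_c = 0.9600.
Intercept time tᵢ = 2h cos θ_c / V₁ = 2·23.5·0.9600/1025 = 0.04402 s.
t = x/V₂ + tᵢ = 157.5/3662 + 0.04402 = 0.08703 s.

87.0 ms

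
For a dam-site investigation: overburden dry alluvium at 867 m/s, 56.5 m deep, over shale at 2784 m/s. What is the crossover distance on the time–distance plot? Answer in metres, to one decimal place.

155.9 m

x_cross = 2h·√((V₂+V₁)/(V₂−V₁)).
(V₂+V₁)/(V₂−V₁) = (2784+867)/(2784−867) = 1.9045; √ = 1.3801.
x_cross = 2·56.5·1.3801 = 155.95 m.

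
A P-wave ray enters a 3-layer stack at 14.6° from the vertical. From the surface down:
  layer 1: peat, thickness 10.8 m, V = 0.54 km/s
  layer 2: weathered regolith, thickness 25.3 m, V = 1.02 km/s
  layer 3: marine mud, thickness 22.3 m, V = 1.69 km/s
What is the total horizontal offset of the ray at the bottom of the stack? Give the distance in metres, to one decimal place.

45.1 m

Ray parameter p = sin 14.6° / 0.54 km/s = 4.6680e-01 s/km.
Layer 1: θ = 14.60°; offset = 10.8·tan 14.60° = 2.813 m.
Layer 2: sin θ = p·1.02 = 0.4761 → θ = 28.43°; offset = 25.3·tan 28.43° = 13.699 m.
Layer 3: sin θ = p·1.69 = 0.7889 → θ = 52.08°; offset = 22.3·tan 52.08° = 28.626 m.
Total horizontal offset = 45.138 m.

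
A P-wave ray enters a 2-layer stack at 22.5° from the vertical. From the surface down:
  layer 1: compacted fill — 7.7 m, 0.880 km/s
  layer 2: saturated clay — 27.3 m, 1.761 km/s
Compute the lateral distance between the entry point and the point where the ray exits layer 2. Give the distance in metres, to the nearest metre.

36 m

Apply Snell's law at each interface; in layer i the horizontal offset is hᵢ·tan θᵢ.
Layer 1: θ = 22.50°; offset = 7.7·tan 22.50° = 3.189 m.
Layer 2: sin θ = 1.761·sin 22.5°/0.880 = 0.7658, θ = 49.98°; offset = 27.3·tan 49.98° = 32.510 m.
Summing the layer offsets gives 35.699 m.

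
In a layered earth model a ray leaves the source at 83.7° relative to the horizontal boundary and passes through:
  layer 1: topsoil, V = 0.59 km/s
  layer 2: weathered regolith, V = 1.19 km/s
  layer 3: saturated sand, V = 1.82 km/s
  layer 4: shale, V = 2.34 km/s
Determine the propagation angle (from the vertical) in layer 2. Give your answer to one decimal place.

From the normal: θ₁ = 90° − 83.7° = 6.3°.
Ray parameter p = sin 6.3° / 0.59 = 1.8599e-01 s/km.
sin θ_2 = p·V_2 = 1.8599e-01 × 1.19 = 0.2213.
θ_2 = 12.79° from the vertical.

12.8°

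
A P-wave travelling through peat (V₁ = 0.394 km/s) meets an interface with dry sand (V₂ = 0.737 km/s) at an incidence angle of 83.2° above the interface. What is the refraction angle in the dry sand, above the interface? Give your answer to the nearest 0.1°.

Angle from the normal: 90° − 83.2° = 6.8°.
sin θ₁/V₁ = sin θ₂/V₂ ⇒ sin θ₂ = 0.737·sin 6.8°/0.394 = 0.737·0.1184/0.394 = 0.2215.
θ₂ = sin⁻¹(0.2215) = 12.80° (from vertical).
From the interface: 90° − 12.80° = 77.20°.

77.2°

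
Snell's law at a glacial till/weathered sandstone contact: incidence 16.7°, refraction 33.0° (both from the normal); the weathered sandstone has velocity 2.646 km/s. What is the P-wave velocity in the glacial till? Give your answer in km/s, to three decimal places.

sin 16.7° = 0.2874; sin 33.0° = 0.5446.
V₁ = V₂·(sin θ₁/sin θ₂) = 2.646·(0.2874/0.5446) = 1.396 km/s.

1.396 km/s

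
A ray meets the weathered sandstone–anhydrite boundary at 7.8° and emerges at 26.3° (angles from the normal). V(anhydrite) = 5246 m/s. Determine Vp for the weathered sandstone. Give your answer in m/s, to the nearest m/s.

Snell's law: sin 7.8°/V₁ = sin 26.3°/V₂.
V₁ = V₂·sin 7.8°/sin 26.3° = 5246 × 0.3063 = 1606.88 m/s.

1607 m/s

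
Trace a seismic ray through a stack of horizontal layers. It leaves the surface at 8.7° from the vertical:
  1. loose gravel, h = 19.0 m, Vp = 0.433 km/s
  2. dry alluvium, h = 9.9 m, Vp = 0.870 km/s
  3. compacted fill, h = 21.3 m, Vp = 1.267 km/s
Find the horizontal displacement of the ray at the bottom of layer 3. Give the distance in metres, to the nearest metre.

17 m

p = sin θ₁/V₁ = sin 8.7°/0.433 = 3.4933e-01 s/km is conserved through the stack.
Layer 1: θ = 8.70°; offset = 19.0·tan 8.70° = 2.907 m.
Layer 2: sin θ = p·0.870 = 0.3039 → θ = 17.69°; offset = 9.9·tan 17.69° = 3.158 m.
Layer 3: sin θ = p·1.267 = 0.4426 → θ = 26.27°; offset = 21.3·tan 26.27° = 10.513 m.
Summing the layer offsets gives 16.579 m.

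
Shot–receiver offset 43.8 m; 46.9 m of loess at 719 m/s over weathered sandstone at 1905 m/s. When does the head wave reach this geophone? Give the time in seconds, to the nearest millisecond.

θ_c = arcsin(V₁/V₂) = arcsin(719/1905) = 22.17°, cos θ_c = 0.9260.
Intercept time tᵢ = 2h cos θ_c / V₁ = 2·46.9·0.9260/719 = 0.12081 s.
t = x/V₂ + tᵢ = 43.8/1905 + 0.12081 = 0.14380 s.

0.144 s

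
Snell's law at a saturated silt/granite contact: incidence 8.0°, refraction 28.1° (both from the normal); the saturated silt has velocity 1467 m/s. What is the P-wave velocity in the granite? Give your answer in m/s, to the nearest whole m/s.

Snell's law: sin 8.0°/V₁ = sin 28.1°/V₂.
V₂ = V₁·sin 28.1°/sin 8.0° = 1467 × 3.3844 = 4964.86 m/s.

4965 m/s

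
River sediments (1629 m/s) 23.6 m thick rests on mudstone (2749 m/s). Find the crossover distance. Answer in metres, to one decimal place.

93.3 m

θ_c = arcsin(1629/2749) = 36.34°, so cos θ_c = 0.8055 and tᵢ = 2h cos θ_c/V₁ = 0.0233 s.
At crossover x/V₁ = x/V₂ + tᵢ ⇒ x = tᵢ/(1/V₁ − 1/V₂) = 0.02334/(6.1387e-04 − 3.6377e-04) = 93.32 m.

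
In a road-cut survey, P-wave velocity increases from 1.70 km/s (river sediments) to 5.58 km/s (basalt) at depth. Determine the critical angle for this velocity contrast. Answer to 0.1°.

17.7°

At critical incidence the refracted ray runs along the interface (θ₂ = 90°), so sin θ_c = V₁/V₂.
θ_c = arcsin(1.70/5.58) = arcsin 0.3047 = 17.74°.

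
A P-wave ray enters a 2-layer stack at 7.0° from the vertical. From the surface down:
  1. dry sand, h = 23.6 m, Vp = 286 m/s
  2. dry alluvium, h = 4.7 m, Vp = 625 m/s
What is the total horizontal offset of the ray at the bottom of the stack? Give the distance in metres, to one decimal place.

p = sin θ₁/V₁ = sin 7.0°/286 = 4.2612e-04 s/m is conserved through the stack.
Layer 1: θ = 7.00°; offset = 23.6·tan 7.00° = 2.898 m.
Layer 2: sin θ = p·625 = 0.2663 → θ = 15.45°; offset = 4.7·tan 15.45° = 1.299 m.
Summing the layer offsets gives 4.196 m.

4.2 m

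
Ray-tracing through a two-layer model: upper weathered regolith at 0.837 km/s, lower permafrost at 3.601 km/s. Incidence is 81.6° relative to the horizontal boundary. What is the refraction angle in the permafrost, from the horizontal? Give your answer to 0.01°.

Convert to the normal: θ₁ = 90° − 81.6° = 8.4°.
Snell's law: sin θ₂ = (V₂/V₁)·sin θ₁ = (3.601/0.837)·sin 8.4° = 0.6285.
θ₂ = sin⁻¹(0.6285) = 38.94° (from vertical).
From the interface: 90° − 38.94° = 51.06°.

51.06°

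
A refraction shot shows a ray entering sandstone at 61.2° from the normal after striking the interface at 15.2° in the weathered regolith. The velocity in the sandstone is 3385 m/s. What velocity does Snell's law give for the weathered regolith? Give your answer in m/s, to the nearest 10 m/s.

Snell's law: sin 15.2°/V₁ = sin 61.2°/V₂.
V₁ = V₂·sin 15.2°/sin 61.2° = 3385 × 0.2992 = 1012.79 m/s.

1010 m/s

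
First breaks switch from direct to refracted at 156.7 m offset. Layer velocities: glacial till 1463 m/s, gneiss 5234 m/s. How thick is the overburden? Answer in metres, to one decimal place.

x_cross = 2h·√((V₂+V₁)/(V₂−V₁)) → h = x_cross / (2·√((V₂+V₁)/(V₂−V₁))).
√((V₂+V₁)/(V₂−V₁)) = √((5234+1463)/(5234−1463)) = 1.3326.
h = 156.7 / (2·1.3326) = 58.79 m.

58.8 m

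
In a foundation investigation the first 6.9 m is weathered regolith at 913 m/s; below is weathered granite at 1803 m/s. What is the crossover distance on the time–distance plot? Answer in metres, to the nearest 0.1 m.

24.1 m

x_cross = 2h·√((V₂+V₁)/(V₂−V₁)).
(V₂+V₁)/(V₂−V₁) = (1803+913)/(1803−913) = 3.0517; √ = 1.7469.
x_cross = 2·6.9·1.7469 = 24.11 m.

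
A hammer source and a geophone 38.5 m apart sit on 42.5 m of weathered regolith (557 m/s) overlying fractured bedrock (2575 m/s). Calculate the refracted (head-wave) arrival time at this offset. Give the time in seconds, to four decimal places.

θ_c = arcsin(V₁/V₂) = arcsin(557/2575) = 12.49°, cos θ_c = 0.9763.
Intercept time tᵢ = 2h cos θ_c / V₁ = 2·42.5·0.9763/557 = 0.14899 s.
t = x/V₂ + tᵢ = 38.5/2575 + 0.14899 = 0.16394 s.

0.1639 s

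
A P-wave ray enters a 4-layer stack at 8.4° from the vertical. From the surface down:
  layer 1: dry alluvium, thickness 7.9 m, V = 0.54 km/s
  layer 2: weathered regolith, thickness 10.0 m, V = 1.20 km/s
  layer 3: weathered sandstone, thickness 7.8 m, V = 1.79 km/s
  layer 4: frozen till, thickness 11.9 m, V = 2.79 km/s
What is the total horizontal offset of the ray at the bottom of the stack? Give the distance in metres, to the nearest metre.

23 m

p = sin θ₁/V₁ = sin 8.4°/0.54 = 2.7052e-01 s/km is conserved through the stack.
Layer 1: θ = 8.40°; offset = 7.9·tan 8.40° = 1.167 m.
Layer 2: sin θ = p·1.20 = 0.3246 → θ = 18.94°; offset = 10.0·tan 18.94° = 3.432 m.
Layer 3: sin θ = p·1.79 = 0.4842 → θ = 28.96°; offset = 7.8·tan 28.96° = 4.317 m.
Layer 4: sin θ = p·2.79 = 0.7548 → θ = 49.00°; offset = 11.9·tan 49.00° = 13.692 m.
Total horizontal offset = 22.607 m.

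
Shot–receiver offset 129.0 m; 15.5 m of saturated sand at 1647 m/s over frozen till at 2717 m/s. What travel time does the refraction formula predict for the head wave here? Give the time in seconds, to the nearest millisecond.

0.062 s

θ_c = arcsin(V₁/V₂) = arcsin(1647/2717) = 37.31°, cos θ_c = 0.7953.
Intercept time tᵢ = 2h cos θ_c / V₁ = 2·15.5·0.7953/1647 = 0.01497 s.
t = x/V₂ + tᵢ = 129.0/2717 + 0.01497 = 0.06245 s.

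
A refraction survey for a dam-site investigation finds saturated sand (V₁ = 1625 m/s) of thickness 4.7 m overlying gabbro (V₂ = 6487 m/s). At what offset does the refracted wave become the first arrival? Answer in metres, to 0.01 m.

12.14 m

θ_c = arcsin(1625/6487) = 14.51°, so cos θ_c = 0.9681 and tᵢ = 2h cos θ_c/V₁ = 0.0056 s.
At crossover x/V₁ = x/V₂ + tᵢ ⇒ x = tᵢ/(1/V₁ − 1/V₂) = 0.00560/(6.1538e-04 − 1.5415e-04) = 12.14 m.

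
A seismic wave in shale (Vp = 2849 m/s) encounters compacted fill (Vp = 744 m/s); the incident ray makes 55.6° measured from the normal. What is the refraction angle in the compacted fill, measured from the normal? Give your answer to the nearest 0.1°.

sin θ₁/V₁ = sin θ₂/V₂ ⇒ sin θ₂ = 744·sin 55.6°/2849 = 744·0.8251/2849 = 0.2155.
θ₂ = sin⁻¹(0.2155) = 12.44° (from vertical).

12.4°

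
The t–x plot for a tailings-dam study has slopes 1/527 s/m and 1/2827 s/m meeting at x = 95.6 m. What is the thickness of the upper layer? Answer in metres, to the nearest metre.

x_cross = 2h·√((V₂+V₁)/(V₂−V₁)) → h = x_cross / (2·√((V₂+V₁)/(V₂−V₁))).
√((V₂+V₁)/(V₂−V₁)) = √((2827+527)/(2827−527)) = 1.2076.
h = 95.6 / (2·1.2076) = 39.58 m.

40 m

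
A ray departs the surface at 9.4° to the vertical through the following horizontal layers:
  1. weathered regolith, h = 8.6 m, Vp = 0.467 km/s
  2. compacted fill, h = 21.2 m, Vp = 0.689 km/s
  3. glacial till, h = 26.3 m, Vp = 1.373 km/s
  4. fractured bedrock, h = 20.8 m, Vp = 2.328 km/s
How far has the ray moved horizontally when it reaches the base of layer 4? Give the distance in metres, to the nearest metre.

50 m

Ray parameter p = sin 9.4° / 0.467 km/s = 3.4973e-01 s/km.
Layer 1: θ = 9.40°; offset = 8.6·tan 9.40° = 1.424 m.
Layer 2: sin θ = p·0.689 = 0.2410 → θ = 13.94°; offset = 21.2·tan 13.94° = 5.264 m.
Layer 3: sin θ = p·1.373 = 0.4802 → θ = 28.70°; offset = 26.3·tan 28.70° = 14.397 m.
Layer 4: sin θ = p·2.328 = 0.8142 → θ = 54.51°; offset = 20.8·tan 54.51° = 29.168 m.
Summing the layer offsets gives 50.252 m.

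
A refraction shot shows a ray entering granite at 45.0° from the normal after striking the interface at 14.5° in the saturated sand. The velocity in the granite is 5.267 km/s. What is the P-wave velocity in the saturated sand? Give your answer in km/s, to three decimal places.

1.865 km/s

sin 14.5° = 0.2504; sin 45.0° = 0.7071.
V₁ = V₂·(sin θ₁/sin θ₂) = 5.267·(0.2504/0.7071) = 1.865 km/s.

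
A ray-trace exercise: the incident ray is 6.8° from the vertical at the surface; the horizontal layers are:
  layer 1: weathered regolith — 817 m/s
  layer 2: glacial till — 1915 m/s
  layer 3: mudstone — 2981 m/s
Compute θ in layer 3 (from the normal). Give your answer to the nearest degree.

26°

Snell's law across each interface conserves sin θ / V, so sin θ_3 = V_3·sin θ₁/V₁.
sin θ_3 = 2981 × sin 6.8° / 817 = 0.4320.
θ_3 = arcsin 0.4320 = 25.60°.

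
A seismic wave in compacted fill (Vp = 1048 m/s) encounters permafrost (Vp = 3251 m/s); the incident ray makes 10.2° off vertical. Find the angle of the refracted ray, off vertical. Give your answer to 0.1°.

33.3°

sin θ₁/V₁ = sin θ₂/V₂ ⇒ sin θ₂ = 3251·sin 10.2°/1048 = 3251·0.1771/1048 = 0.5493.
θ₂ = arcsin 0.5493 = 33.32° from the normal.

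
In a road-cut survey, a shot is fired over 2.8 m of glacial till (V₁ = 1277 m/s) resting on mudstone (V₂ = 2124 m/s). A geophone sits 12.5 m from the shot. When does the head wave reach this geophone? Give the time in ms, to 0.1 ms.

9.4 ms

t = x/V₂ + 2h·√(V₂²−V₁²)/(V₁V₂).
√(V₂²−V₁²) = √(2124²−1277²) = 1697.2 m/s; delay term = 2·2.8·1697.2/(1277·2124) = 0.00350 s.
t = 12.5/2124 + 0.00350 = 0.00939 s.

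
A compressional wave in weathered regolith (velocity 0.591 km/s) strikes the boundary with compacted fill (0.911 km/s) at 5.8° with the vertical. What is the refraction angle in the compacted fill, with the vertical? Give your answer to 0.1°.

9.0°

Snell's law: sin θ₂ = (V₂/V₁)·sin θ₁ = (0.911/0.591)·sin 5.8° = 0.1558.
θ₂ = arcsin 0.1558 = 8.96° from the normal.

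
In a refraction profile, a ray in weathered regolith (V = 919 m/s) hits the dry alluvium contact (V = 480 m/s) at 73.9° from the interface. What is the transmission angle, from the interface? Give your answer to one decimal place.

Convert to the normal: θ₁ = 90° − 73.9° = 16.1°.
Snell's law: sin θ₂ = (V₂/V₁)·sin θ₁ = (480/919)·sin 16.1° = 0.1448.
θ₂ = arcsin 0.1448 = 8.33° from the normal.
From the interface: 90° − 8.33° = 81.67°.

81.7°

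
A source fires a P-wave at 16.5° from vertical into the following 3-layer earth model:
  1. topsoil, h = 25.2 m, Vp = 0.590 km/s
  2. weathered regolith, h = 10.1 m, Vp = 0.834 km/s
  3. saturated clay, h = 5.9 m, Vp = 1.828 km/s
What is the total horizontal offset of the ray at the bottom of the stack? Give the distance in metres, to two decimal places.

p = sin θ₁/V₁ = sin 16.5°/0.590 = 4.8138e-01 s/km is conserved through the stack.
Layer 1: θ = 16.50°; offset = 25.2·tan 16.50° = 7.4646 m.
Layer 2: sin θ = p·0.834 = 0.4015 → θ = 23.67°; offset = 10.1·tan 23.67° = 4.4273 m.
Layer 3: sin θ = p·1.828 = 0.8800 → θ = 61.64°; offset = 5.9·tan 61.64° = 10.9293 m.
Σ offsets = 22.8212 m.

22.82 m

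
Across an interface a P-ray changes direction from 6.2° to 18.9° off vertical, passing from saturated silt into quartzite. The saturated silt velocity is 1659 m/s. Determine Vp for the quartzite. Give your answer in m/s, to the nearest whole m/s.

4976 m/s

Snell's law: sin 6.2°/V₁ = sin 18.9°/V₂.
V₂ = V₁·sin 18.9°/sin 6.2° = 1659 × 2.9993 = 4975.76 m/s.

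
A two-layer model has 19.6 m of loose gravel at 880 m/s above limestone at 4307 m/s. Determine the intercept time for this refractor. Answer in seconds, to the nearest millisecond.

0.044 s

θ_c = arcsin(V₁/V₂) = arcsin(880/4307) = 11.79°; cos θ_c = 0.9789.
tᵢ = 2h·cos θ_c / V₁ = 2·19.6·0.9789 / 880 = 0.04361 s.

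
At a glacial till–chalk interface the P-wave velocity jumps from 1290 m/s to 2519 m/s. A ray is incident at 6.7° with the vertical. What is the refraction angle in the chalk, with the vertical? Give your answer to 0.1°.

13.2°

Snell's law: sin θ₂ = (V₂/V₁)·sin θ₁ = (2519/1290)·sin 6.7° = 0.2278.
θ₂ = sin⁻¹(0.2278) = 13.17° (from vertical).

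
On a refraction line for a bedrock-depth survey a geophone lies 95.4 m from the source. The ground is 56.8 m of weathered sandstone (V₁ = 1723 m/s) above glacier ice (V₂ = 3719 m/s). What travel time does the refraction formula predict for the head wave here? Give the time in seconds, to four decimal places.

t = x/V₂ + 2h·√(V₂²−V₁²)/(V₁V₂).
√(V₂²−V₁²) = √(3719²−1723²) = 3295.8 m/s; delay term = 2·56.8·3295.8/(1723·3719) = 0.05843 s.
t = 95.4/3719 + 0.05843 = 0.08408 s.

0.0841 s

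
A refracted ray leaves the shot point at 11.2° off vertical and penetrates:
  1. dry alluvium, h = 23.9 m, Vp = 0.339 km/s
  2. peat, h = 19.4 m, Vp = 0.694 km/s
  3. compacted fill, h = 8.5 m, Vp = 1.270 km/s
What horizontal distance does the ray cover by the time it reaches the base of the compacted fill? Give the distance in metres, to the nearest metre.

Apply Snell's law at each interface; in layer i the horizontal offset is hᵢ·tan θᵢ.
Layer 1: θ = 11.20°; offset = 23.9·tan 11.20° = 4.732 m.
Layer 2: sin θ = 0.694·sin 11.2°/0.339 = 0.3976, θ = 23.43°; offset = 19.4·tan 23.43° = 8.407 m.
Layer 3: sin θ = 1.270·sin 11.2°/0.339 = 0.7277, θ = 46.69°; offset = 8.5·tan 46.69° = 9.017 m.
Summing the layer offsets gives 22.157 m.

22 m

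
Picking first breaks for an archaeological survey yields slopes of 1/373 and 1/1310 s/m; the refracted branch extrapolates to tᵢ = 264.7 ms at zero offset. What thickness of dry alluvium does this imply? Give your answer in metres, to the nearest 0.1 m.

51.5 m

h = tᵢ·V₁·V₂ / (2·√(V₂²−V₁²)).
√(V₂²−V₁²) = √(1310² − 373²) = 1255.8 m/s.
h = 0.2647 s × 373 × 1310 / (2 × 1255.8) = 51.50 m.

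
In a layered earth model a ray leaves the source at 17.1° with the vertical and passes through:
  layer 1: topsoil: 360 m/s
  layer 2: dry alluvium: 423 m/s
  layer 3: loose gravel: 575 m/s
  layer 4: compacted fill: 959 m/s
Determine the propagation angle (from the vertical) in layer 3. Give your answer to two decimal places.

28.01°

Snell's law across each interface conserves sin θ / V, so sin θ_3 = V_3·sin θ₁/V₁.
sin θ_3 = 575 × sin 17.1° / 360 = 0.4696.
θ_3 = 28.01° from the vertical.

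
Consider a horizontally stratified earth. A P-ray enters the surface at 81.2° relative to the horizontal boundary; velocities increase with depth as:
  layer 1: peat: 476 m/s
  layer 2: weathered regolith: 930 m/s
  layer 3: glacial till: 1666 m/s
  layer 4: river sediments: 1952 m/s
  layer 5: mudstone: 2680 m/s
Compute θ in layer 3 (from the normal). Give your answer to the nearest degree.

32°

From the normal: θ₁ = 90° − 81.2° = 8.8°.
Ray parameter p = sin 8.8° / 476 = 3.2140e-04 s/m.
sin θ_3 = p·V_3 = 3.2140e-04 × 1666 = 0.5355.
θ_3 = arcsin 0.5355 = 32.37°.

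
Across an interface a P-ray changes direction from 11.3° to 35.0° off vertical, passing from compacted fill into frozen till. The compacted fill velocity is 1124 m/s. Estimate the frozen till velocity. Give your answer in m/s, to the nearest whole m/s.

3290 m/s

Snell's law: sin 11.3°/V₁ = sin 35.0°/V₂.
V₂ = V₁·sin 35.0°/sin 11.3° = 1124 × 2.9272 = 3290.19 m/s.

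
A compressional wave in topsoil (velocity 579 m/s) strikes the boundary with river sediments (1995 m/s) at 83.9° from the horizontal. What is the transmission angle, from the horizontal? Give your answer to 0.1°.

Convert to the normal: θ₁ = 90° − 83.9° = 6.1°.
sin θ₁/V₁ = sin θ₂/V₂ ⇒ sin θ₂ = 1995·sin 6.1°/579 = 1995·0.1063/579 = 0.3661.
θ₂ = sin⁻¹(0.3661) = 21.48° (from vertical).
From the interface: 90° − 21.48° = 68.52°.

68.5°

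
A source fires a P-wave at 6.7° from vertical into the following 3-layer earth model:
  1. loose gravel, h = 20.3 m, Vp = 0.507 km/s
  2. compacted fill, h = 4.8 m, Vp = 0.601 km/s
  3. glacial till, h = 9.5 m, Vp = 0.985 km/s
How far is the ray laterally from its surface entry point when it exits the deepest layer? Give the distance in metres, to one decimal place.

p = sin θ₁/V₁ = sin 6.7°/0.507 = 2.3012e-01 s/km is conserved through the stack.
Layer 1: θ = 6.70°; offset = 20.3·tan 6.70° = 2.385 m.
Layer 2: sin θ = p·0.601 = 0.1383 → θ = 7.95°; offset = 4.8·tan 7.95° = 0.670 m.
Layer 3: sin θ = p·0.985 = 0.2267 → θ = 13.10°; offset = 9.5·tan 13.10° = 2.211 m.
Summing the layer offsets gives 5.266 m.

5.3 m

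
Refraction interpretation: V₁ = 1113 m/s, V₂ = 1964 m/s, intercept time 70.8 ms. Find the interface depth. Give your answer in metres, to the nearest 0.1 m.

h = tᵢ·V₁·V₂ / (2·√(V₂²−V₁²)).
√(V₂²−V₁²) = √(1964² − 1113²) = 1618.2 m/s.
h = 0.0708 s × 1113 × 1964 / (2 × 1618.2) = 47.82 m.

47.8 m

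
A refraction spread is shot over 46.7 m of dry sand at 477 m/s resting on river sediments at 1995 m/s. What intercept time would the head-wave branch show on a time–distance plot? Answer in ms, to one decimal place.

θ_c = arcsin(V₁/V₂) = arcsin(477/1995) = 13.83°; cos θ_c = 0.9710.
tᵢ = 2h·cos θ_c / V₁ = 2·46.7·0.9710 / 477 = 0.19013 s.

190.1 ms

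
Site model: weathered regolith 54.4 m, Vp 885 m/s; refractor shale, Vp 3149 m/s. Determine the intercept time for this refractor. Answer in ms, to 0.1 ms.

θ_c = arcsin(V₁/V₂) = arcsin(885/3149) = 16.32°; cos θ_c = 0.9597.
tᵢ = 2h·cos θ_c / V₁ = 2·54.4·0.9597 / 885 = 0.11798 s.

118.0 ms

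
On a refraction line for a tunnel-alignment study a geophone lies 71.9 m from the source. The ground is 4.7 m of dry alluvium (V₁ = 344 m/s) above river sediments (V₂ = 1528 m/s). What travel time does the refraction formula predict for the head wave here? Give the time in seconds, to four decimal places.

0.0737 s

t = x/V₂ + 2h·√(V₂²−V₁²)/(V₁V₂).
√(V₂²−V₁²) = √(1528²−344²) = 1488.8 m/s; delay term = 2·4.7·1488.8/(344·1528) = 0.02662 s.
t = 71.9/1528 + 0.02662 = 0.07368 s.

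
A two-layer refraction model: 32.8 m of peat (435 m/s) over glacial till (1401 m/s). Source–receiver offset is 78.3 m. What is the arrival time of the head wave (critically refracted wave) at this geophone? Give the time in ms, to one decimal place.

199.2 ms

θ_c = arcsin(V₁/V₂) = arcsin(435/1401) = 18.09°, cos θ_c = 0.9506.
Intercept time tᵢ = 2h cos θ_c / V₁ = 2·32.8·0.9506/435 = 0.14335 s.
t = x/V₂ + tᵢ = 78.3/1401 + 0.14335 = 0.19924 s.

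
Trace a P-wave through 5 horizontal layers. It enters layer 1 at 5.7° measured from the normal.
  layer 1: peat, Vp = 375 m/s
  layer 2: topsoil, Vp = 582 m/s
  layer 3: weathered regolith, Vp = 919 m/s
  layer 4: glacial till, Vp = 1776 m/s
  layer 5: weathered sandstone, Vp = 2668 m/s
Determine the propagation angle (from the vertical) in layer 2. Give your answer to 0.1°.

8.9°

Ray parameter p = sin 5.7° / 375 = 2.6485e-04 s/m.
sin θ_2 = p·V_2 = 2.6485e-04 × 582 = 0.1541.
θ_2 = 8.87° from the vertical.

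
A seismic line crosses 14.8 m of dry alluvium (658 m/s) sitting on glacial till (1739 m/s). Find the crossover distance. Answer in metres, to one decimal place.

x_cross = 2h·√((V₂+V₁)/(V₂−V₁)).
(V₂+V₁)/(V₂−V₁) = (1739+658)/(1739−658) = 2.2174; √ = 1.4891.
x_cross = 2·14.8·1.4891 = 44.08 m.

44.1 m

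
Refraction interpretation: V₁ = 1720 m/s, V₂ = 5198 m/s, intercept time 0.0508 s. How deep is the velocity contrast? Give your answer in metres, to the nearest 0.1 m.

h = tᵢ·V₁·V₂ / (2·√(V₂²−V₁²)).
√(V₂²−V₁²) = √(5198² − 1720²) = 4905.2 m/s.
h = 0.0508 s × 1720 × 5198 / (2 × 4905.2) = 46.30 m.

46.3 m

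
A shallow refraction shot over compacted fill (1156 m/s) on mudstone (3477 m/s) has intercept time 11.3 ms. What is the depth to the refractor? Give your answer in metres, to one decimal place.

6.9 m

θ_c = arcsin(1156/3477) = 19.42°; cos θ_c = 0.9431.
tᵢ = 2h cos θ_c/V₁ ⇒ h = tᵢ·V₁/(2 cos θ_c) = 0.0113·1156/(2·0.9431) = 6.93 m.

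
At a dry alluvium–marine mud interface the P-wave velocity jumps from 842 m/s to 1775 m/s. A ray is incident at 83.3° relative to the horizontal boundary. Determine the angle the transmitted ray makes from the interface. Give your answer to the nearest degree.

76°

Angle from the normal: 90° − 83.3° = 6.7°.
sin θ₁/V₁ = sin θ₂/V₂ ⇒ sin θ₂ = 1775·sin 6.7°/842 = 1775·0.1167/842 = 0.2460.
θ₂ = arcsin 0.2460 = 14.24° from the normal.
From the interface: 90° − 14.24° = 75.76°.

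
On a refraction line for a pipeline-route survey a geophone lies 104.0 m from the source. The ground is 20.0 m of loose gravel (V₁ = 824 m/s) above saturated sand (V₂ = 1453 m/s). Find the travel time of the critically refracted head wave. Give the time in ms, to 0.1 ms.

111.6 ms

θ_c = arcsin(V₁/V₂) = arcsin(824/1453) = 34.55°, cos θ_c = 0.8236.
Intercept time tᵢ = 2h cos θ_c / V₁ = 2·20.0·0.8236/824 = 0.03998 s.
t = x/V₂ + tᵢ = 104.0/1453 + 0.03998 = 0.11156 s.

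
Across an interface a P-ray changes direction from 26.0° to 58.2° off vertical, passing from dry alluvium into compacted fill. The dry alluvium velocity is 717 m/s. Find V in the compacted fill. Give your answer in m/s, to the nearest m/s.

1390 m/s

sin 26.0° = 0.4384; sin 58.2° = 0.8499.
V₂ = V₁·(sin θ₂/sin θ₁) = 717·(0.8499/0.4384) = 1390.08 m/s.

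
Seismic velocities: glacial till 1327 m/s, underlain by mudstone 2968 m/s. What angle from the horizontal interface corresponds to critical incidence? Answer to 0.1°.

Critical incidence: sin θ_c = V₁/V₂ = 1327/2968 = 0.4471.
θ_c = arcsin 0.4471 = 26.56°.
Measured from the interface: 90° − 26.56° = 63.44°.

63.4°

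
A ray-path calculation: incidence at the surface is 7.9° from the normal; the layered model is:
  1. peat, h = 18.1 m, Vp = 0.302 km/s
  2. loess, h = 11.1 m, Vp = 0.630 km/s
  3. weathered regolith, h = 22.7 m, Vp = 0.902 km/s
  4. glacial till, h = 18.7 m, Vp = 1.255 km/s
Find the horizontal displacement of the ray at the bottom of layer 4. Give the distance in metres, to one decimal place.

29.1 m

Ray parameter p = sin 7.9° / 0.302 km/s = 4.5511e-01 s/km.
Layer 1: θ = 7.90°; offset = 18.1·tan 7.90° = 2.512 m.
Layer 2: sin θ = p·0.630 = 0.2867 → θ = 16.66°; offset = 11.1·tan 16.66° = 3.322 m.
Layer 3: sin θ = p·0.902 = 0.4105 → θ = 24.24°; offset = 22.7·tan 24.24° = 10.219 m.
Layer 4: sin θ = p·1.255 = 0.5712 → θ = 34.83°; offset = 18.7·tan 34.83° = 13.012 m.
Total horizontal offset = 29.065 m.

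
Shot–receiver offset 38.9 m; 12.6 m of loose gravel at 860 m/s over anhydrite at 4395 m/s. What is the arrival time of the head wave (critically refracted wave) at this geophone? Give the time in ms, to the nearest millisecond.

θ_c = arcsin(V₁/V₂) = arcsin(860/4395) = 11.28°, cos θ_c = 0.9807.
Intercept time tᵢ = 2h cos θ_c / V₁ = 2·12.6·0.9807/860 = 0.02874 s.
t = x/V₂ + tᵢ = 38.9/4395 + 0.02874 = 0.03759 s.

38 ms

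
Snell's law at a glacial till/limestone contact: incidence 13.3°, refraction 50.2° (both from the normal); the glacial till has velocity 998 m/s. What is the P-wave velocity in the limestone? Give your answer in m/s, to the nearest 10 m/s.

3330 m/s

sin 13.3° = 0.2300; sin 50.2° = 0.7683.
V₂ = V₁·(sin θ₂/sin θ₁) = 998·(0.7683/0.2300) = 3332.96 m/s.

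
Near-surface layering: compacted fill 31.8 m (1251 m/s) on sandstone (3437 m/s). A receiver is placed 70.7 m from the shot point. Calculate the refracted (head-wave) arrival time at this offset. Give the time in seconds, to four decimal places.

t = x/V₂ + 2h·√(V₂²−V₁²)/(V₁V₂).
√(V₂²−V₁²) = √(3437²−1251²) = 3201.2 m/s; delay term = 2·31.8·3201.2/(1251·3437) = 0.04735 s.
t = 70.7/3437 + 0.04735 = 0.06792 s.

0.0679 s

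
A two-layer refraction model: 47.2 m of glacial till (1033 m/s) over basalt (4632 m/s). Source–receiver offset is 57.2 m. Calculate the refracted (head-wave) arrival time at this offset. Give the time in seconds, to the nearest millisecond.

θ_c = arcsin(V₁/V₂) = arcsin(1033/4632) = 12.89°, cos θ_c = 0.9748.
Intercept time tᵢ = 2h cos θ_c / V₁ = 2·47.2·0.9748/1033 = 0.08908 s.
t = x/V₂ + tᵢ = 57.2/4632 + 0.08908 = 0.10143 s.

0.101 s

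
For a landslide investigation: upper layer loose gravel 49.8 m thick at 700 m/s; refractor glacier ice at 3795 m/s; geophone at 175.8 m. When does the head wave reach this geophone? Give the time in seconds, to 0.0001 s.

0.1862 s

θ_c = arcsin(V₁/V₂) = arcsin(700/3795) = 10.63°, cos θ_c = 0.9828.
Intercept time tᵢ = 2h cos θ_c / V₁ = 2·49.8·0.9828/700 = 0.13984 s.
t = x/V₂ + tᵢ = 175.8/3795 + 0.13984 = 0.18617 s.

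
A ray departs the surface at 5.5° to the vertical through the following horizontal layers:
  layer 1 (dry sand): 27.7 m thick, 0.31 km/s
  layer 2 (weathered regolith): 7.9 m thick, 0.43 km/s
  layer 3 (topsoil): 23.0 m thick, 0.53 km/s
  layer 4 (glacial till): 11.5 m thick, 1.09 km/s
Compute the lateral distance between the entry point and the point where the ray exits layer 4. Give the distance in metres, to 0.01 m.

Ray parameter p = sin 5.5° / 0.31 km/s = 3.0918e-01 s/km.
Layer 1: θ = 5.50°; offset = 27.7·tan 5.50° = 2.6672 m.
Layer 2: sin θ = p·0.43 = 0.1329 → θ = 7.64°; offset = 7.9·tan 7.64° = 1.0597 m.
Layer 3: sin θ = p·0.53 = 0.1639 → θ = 9.43°; offset = 23.0·tan 9.43° = 3.8205 m.
Layer 4: sin θ = p·1.09 = 0.3370 → θ = 19.69°; offset = 11.5·tan 19.69° = 4.1164 m.
Summing the layer offsets gives 11.6638 m.

11.66 m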